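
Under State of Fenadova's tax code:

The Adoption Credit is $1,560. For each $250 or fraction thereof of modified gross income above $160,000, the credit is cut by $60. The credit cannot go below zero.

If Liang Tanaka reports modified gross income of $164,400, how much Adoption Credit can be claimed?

$480

Adoption Credit: income exceeds $160,000 by $4,400, which is 18 full-or-partial $250 increments; reduction = 18 × $60 = $1,080, leaving $480.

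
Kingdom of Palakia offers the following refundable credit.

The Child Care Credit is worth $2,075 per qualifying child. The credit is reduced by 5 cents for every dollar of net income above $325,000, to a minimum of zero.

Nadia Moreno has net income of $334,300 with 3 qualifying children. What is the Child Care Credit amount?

$5,760

Child Care Credit: base = 3 × $2,075 = $6,225. 5% of the $9,300 excess over $325,000 is $465; credit = $6,225 − $465 = $5,760.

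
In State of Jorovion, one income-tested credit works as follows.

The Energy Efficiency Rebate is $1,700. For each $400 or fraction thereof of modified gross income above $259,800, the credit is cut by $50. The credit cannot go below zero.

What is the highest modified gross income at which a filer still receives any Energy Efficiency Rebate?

$273,000

After 33 increments the reduction is 33 × $50 = $1,650, leaving $50; one more increment wipes it out. Increment 33 ends at excess 33 × $400 = $13,200, so the highest qualifying income is $259,800 + $13,200 = $273,000.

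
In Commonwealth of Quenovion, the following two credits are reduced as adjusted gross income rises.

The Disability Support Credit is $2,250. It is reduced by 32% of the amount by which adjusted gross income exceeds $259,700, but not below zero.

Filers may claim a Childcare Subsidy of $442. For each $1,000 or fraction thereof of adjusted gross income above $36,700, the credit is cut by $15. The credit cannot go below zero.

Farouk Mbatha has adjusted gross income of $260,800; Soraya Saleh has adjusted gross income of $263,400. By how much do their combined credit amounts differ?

Farouk ($260,800): Disability Support Credit: 32% of the $1,100 excess over $259,700 is $352; credit = $2,250 − $352 = $1,898. Childcare Subsidy: income exceeds $36,700 by $224,100 → 225 increments × $15 = $3,375 ≥ base, so the credit is $0. total $1,898 + $0 = $1,898
Soraya ($263,400): Disability Support Credit: 32% of the $3,700 excess over $259,700 is $1,184; credit = $2,250 − $1,184 = $1,066. Childcare Subsidy: income exceeds $36,700 by $226,700 → 227 increments × $15 = $3,405 ≥ base, so the credit is $0. total $1,066 + $0 = $1,066
Difference: |$1,898 − $1,066| = $832.

$832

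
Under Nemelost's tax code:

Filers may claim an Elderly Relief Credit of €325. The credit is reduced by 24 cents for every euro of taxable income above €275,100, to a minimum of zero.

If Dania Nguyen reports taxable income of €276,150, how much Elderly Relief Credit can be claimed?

€73

Elderly Relief Credit: 24% of the €1,050 excess over €275,100 is €252; credit = €325 − €252 = €73.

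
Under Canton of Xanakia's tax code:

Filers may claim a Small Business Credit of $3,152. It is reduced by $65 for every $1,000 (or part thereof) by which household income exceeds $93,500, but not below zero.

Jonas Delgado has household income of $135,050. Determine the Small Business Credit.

Small Business Credit: income exceeds $93,500 by $41,550, which is 42 full-or-partial $1,000 increments; reduction = 42 × $65 = $2,730, leaving $422.

$422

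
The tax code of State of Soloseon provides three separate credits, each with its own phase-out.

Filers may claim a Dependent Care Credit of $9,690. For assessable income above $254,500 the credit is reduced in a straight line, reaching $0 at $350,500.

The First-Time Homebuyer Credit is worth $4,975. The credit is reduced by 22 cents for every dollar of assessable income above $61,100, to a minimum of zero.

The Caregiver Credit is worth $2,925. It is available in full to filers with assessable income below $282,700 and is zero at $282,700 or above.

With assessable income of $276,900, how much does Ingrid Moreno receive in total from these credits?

Dependent Care Credit: $276,900 is $22,400 into a $96,000 phase-out range, leaving 73,600/96,000 of the credit: $9,690 × 73,600/96,000 = $7,429.
First-Time Homebuyer Credit: 22% of the $215,800 excess over $61,100 is $47,476 ≥ base, so the credit is $0.
Caregiver Credit: $276,900 is below the $282,700 cutoff, so the full $2,925 applies.
Total: $7,429 + $0 + $2,925 = $10,354.

$10,354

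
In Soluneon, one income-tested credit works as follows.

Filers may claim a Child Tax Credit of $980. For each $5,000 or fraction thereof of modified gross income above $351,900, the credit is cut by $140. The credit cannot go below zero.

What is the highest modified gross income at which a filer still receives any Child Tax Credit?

After 6 increments the reduction is 6 × $140 = $840, leaving $140; one more increment wipes it out. Increment 6 ends at excess 6 × $5,000 = $30,000, so the highest qualifying income is $351,900 + $30,000 = $381,900.

$381,900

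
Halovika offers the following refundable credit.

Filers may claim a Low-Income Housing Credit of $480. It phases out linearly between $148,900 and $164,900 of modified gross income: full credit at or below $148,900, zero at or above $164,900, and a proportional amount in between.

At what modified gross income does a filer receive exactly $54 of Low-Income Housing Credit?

$163,100

$54 is 54/480 of the full $480, so 426/480 of the $16,000 range has been used: income = $148,900 + $16,000 × 426/480 = $163,100.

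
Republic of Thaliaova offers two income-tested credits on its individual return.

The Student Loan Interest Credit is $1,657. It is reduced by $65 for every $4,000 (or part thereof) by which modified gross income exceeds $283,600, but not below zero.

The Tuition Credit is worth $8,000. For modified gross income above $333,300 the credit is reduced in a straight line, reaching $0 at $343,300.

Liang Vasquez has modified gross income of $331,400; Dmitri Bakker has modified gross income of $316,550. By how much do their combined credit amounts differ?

$195

Liang ($331,400): Student Loan Interest Credit: income exceeds $283,600 by $47,800, which is 12 full-or-partial $4,000 increments; reduction = 12 × $65 = $780, leaving $877. Tuition Credit: $331,400 is at or below the $333,300 threshold, so the full $8,000 applies. total $877 + $8,000 = $8,877
Dmitri ($316,550): Student Loan Interest Credit: income exceeds $283,600 by $32,950, which is 9 full-or-partial $4,000 increments; reduction = 9 × $65 = $585, leaving $1,072. Tuition Credit: $316,550 is at or below the $333,300 threshold, so the full $8,000 applies. total $1,072 + $8,000 = $9,072
Difference: |$8,877 − $9,072| = $195.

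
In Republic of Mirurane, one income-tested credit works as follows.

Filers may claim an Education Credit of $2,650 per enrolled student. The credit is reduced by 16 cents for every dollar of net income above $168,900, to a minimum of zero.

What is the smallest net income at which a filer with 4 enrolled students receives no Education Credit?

$235,150

Full credit = 4 × $2,650 = $10,600.
The credit falls by 16% of each dollar above $168,900, so it reaches zero when the excess is $10,600 / 16% = $66,250: income = $168,900 + $66,250 = $235,150.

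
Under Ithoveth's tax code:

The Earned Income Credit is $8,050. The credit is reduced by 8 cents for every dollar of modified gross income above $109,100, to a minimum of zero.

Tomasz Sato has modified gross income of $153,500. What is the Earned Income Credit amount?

Earned Income Credit: 8% of the $44,400 excess over $109,100 is $3,552; credit = $8,050 − $3,552 = $4,498.

$4,498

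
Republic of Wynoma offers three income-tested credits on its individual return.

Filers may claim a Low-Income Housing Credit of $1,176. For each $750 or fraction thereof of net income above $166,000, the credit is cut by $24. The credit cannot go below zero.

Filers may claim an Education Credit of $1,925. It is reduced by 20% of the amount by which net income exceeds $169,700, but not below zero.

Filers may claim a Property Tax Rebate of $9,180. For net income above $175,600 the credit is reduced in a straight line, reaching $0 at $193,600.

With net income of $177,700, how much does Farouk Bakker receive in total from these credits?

Low-Income Housing Credit: income exceeds $166,000 by $11,700, which is 16 full-or-partial $750 increments; reduction = 16 × $24 = $384, leaving $792.
Education Credit: 20% of the $8,000 excess over $169,700 is $1,600; credit = $1,925 − $1,600 = $325.
Property Tax Rebate: $177,700 is $2,100 into a $18,000 phase-out range, leaving 15,900/18,000 of the credit: $9,180 × 15,900/18,000 = $8,109.
Total: $792 + $325 + $8,109 = $9,226.

$9,226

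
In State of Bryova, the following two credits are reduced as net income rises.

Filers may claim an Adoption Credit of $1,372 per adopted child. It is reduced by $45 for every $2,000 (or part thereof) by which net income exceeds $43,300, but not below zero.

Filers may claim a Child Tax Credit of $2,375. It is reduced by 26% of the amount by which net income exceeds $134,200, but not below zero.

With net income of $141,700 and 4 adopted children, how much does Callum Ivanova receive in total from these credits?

$3,663

Adoption Credit: base = 4 × $1,372 = $5,488. income exceeds $43,300 by $98,400, which is 50 full-or-partial $2,000 increments; reduction = 50 × $45 = $2,250, leaving $3,238.
Child Tax Credit: 26% of the $7,500 excess over $134,200 is $1,950; credit = $2,375 − $1,950 = $425.
Total: $3,238 + $425 = $3,663.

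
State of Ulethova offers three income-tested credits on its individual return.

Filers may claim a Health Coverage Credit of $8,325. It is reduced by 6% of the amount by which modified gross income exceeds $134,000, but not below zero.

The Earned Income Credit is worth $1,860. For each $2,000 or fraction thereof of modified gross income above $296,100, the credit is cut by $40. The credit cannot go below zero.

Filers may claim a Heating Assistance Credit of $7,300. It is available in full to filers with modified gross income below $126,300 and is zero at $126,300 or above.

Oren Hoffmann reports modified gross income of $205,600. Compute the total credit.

Health Coverage Credit: 6% of the $71,600 excess over $134,000 is $4,296; credit = $8,325 − $4,296 = $4,029.
Earned Income Credit: $205,600 is at or below the $296,100 threshold, so the full $1,860 applies.
Heating Assistance Credit: $205,600 meets or exceeds the $126,300 cutoff, so the credit is $0.
Total: $4,029 + $1,860 + $0 = $5,889.

$5,889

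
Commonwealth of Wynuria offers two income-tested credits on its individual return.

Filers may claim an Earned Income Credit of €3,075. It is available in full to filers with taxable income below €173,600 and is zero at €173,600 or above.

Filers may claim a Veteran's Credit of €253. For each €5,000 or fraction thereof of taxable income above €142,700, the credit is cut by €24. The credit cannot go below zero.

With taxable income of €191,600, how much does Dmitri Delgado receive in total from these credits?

Earned Income Credit: €191,600 meets or exceeds the €173,600 cutoff, so the credit is €0.
Veteran's Credit: income exceeds €142,700 by €48,900, which is 10 full-or-partial €5,000 increments; reduction = 10 × €24 = €240, leaving €13.
Total: €0 + €13 = €13.

€13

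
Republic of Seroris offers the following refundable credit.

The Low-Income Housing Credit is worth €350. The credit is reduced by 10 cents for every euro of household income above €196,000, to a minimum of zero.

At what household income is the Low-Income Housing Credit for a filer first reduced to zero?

€199,500

The credit falls by 10% of each euro above €196,000, so it reaches zero when the excess is €350 / 10% = €3,500: income = €196,000 + €3,500 = €199,500.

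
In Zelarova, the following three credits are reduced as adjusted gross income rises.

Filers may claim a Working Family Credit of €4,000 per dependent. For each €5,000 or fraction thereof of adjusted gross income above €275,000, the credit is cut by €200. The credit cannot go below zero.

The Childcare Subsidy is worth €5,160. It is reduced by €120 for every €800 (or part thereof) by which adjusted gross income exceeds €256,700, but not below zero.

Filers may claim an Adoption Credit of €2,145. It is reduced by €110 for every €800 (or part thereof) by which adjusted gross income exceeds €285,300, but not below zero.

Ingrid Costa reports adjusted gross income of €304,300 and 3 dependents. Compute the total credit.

€10,800

Working Family Credit: base = 3 × €4,000 = €12,000. income exceeds €275,000 by €29,300, which is 6 full-or-partial €5,000 increments; reduction = 6 × €200 = €1,200, leaving €10,800.
Childcare Subsidy: income exceeds €256,700 by €47,600 → 60 increments × €120 = €7,200 ≥ base, so the credit is €0.
Adoption Credit: income exceeds €285,300 by €19,000 → 24 increments × €110 = €2,640 ≥ base, so the credit is €0.
Total: €10,800 + €0 + €0 = €10,800.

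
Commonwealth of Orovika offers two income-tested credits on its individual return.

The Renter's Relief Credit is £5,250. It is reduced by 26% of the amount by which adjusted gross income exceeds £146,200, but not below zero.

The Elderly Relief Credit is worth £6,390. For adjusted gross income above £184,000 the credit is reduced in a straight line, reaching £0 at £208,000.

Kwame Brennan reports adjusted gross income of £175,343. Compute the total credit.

£6,390

Renter's Relief Credit: 26% of the £29,143 excess over £146,200 is £7,577.18 ≥ base, so the credit is £0.
Elderly Relief Credit: £175,343 is at or below the £184,000 threshold, so the full £6,390 applies.
Total: £0 + £6,390 = £6,390.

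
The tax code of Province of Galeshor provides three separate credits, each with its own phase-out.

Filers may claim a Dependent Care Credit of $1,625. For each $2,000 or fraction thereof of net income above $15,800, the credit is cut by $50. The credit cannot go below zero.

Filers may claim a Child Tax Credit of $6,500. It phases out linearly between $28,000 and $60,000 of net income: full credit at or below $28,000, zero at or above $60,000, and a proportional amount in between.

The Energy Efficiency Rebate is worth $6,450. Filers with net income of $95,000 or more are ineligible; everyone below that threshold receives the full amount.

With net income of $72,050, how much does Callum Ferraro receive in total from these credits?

$6,625

Dependent Care Credit: income exceeds $15,800 by $56,250, which is 29 full-or-partial $2,000 increments; reduction = 29 × $50 = $1,450, leaving $175.
Child Tax Credit: $72,050 is at or above $60,000, so the credit is $0.
Energy Efficiency Rebate: $72,050 is below the $95,000 cutoff, so the full $6,450 applies.
Total: $175 + $0 + $6,450 = $6,625.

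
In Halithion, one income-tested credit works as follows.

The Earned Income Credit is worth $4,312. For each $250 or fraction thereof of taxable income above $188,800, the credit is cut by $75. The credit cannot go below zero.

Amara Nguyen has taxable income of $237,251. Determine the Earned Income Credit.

$0

Earned Income Credit: income exceeds $188,800 by $48,451 → 194 increments × $75 = $14,550 ≥ base, so the credit is $0.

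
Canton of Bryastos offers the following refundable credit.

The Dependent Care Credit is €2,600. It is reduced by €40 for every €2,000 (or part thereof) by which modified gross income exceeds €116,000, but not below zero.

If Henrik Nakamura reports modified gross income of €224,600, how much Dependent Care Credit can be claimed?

Dependent Care Credit: income exceeds €116,000 by €108,600, which is 55 full-or-partial €2,000 increments; reduction = 55 × €40 = €2,200, leaving €400.

€400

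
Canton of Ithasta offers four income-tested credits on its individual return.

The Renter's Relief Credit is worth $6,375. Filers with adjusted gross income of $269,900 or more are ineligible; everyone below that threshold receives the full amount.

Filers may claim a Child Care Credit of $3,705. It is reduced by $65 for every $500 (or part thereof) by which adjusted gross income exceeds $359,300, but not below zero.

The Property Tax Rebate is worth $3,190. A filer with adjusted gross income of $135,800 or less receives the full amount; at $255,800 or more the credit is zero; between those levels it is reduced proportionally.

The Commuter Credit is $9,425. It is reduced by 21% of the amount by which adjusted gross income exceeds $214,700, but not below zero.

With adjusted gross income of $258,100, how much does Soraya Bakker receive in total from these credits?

$10,391

Renter's Relief Credit: $258,100 is below the $269,900 cutoff, so the full $6,375 applies.
Child Care Credit: $258,100 is at or below the $359,300 threshold, so the full $3,705 applies.
Property Tax Rebate: $258,100 is at or above $255,800, so the credit is $0.
Commuter Credit: 21% of the $43,400 excess over $214,700 is $9,114; credit = $9,425 − $9,114 = $311.
Total: $6,375 + $3,705 + $0 + $311 = $10,391.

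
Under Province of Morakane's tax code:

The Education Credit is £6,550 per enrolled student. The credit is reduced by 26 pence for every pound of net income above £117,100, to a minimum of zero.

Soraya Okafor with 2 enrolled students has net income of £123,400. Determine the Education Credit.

£11,462

Education Credit: base = 2 × £6,550 = £13,100. 26% of the £6,300 excess over £117,100 is £1,638; credit = £13,100 − £1,638 = £11,462.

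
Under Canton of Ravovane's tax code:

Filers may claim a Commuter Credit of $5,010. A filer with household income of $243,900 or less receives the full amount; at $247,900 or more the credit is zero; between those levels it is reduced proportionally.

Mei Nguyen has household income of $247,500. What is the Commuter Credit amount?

Commuter Credit: $247,500 is $3,600 into a $4,000 phase-out range, leaving 400/4,000 of the credit: $5,010 × 400/4,000 = $501.

$501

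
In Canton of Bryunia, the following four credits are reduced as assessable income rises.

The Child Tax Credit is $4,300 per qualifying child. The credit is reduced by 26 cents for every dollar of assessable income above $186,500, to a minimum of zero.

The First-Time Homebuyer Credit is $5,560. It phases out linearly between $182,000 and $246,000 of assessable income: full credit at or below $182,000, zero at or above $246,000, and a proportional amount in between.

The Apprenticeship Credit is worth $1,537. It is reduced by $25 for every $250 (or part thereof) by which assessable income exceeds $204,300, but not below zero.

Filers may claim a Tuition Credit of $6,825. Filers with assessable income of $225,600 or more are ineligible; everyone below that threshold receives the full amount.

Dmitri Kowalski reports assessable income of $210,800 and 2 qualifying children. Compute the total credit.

$13,052

Child Tax Credit: base = 2 × $4,300 = $8,600. 26% of the $24,300 excess over $186,500 is $6,318; credit = $8,600 − $6,318 = $2,282.
First-Time Homebuyer Credit: $210,800 is $28,800 into a $64,000 phase-out range, leaving 35,200/64,000 of the credit: $5,560 × 35,200/64,000 = $3,058.
Apprenticeship Credit: income exceeds $204,300 by $6,500, which is 26 full-or-partial $250 increments; reduction = 26 × $25 = $650, leaving $887.
Tuition Credit: $210,800 is below the $225,600 cutoff, so the full $6,825 applies.
Total: $2,282 + $3,058 + $887 + $6,825 = $13,052.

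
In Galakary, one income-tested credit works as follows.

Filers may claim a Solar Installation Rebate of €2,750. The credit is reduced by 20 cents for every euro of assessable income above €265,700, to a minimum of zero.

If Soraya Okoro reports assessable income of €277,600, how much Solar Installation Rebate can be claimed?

Solar Installation Rebate: 20% of the €11,900 excess over €265,700 is €2,380; credit = €2,750 − €2,380 = €370.

€370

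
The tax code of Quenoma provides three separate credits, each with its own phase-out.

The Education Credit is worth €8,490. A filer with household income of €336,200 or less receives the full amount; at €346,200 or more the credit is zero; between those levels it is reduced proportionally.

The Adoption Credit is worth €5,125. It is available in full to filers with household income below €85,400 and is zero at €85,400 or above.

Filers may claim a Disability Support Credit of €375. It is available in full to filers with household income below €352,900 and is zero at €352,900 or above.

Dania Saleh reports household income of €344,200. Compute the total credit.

€2,073

Education Credit: €344,200 is €8,000 into a €10,000 phase-out range, leaving 2,000/10,000 of the credit: €8,490 × 2,000/10,000 = €1,698.
Adoption Credit: €344,200 meets or exceeds the €85,400 cutoff, so the credit is €0.
Disability Support Credit: €344,200 is below the €352,900 cutoff, so the full €375 applies.
Total: €1,698 + €0 + €375 = €2,073.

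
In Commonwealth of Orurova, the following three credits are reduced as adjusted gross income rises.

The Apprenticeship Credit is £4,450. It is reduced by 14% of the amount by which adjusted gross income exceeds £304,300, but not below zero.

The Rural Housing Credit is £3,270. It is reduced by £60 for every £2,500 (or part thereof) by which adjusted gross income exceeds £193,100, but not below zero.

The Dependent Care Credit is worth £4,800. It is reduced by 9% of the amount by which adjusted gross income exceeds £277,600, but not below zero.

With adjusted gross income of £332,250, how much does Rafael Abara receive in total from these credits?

Apprenticeship Credit: 14% of the £27,950 excess over £304,300 is £3,913; credit = £4,450 − £3,913 = £537.
Rural Housing Credit: income exceeds £193,100 by £139,150 → 56 increments × £60 = £3,360 ≥ base, so the credit is £0.
Dependent Care Credit: 9% of the £54,650 excess over £277,600 is £4,918.50 ≥ base, so the credit is £0.
Total: £537 + £0 + £0 = £537.

£537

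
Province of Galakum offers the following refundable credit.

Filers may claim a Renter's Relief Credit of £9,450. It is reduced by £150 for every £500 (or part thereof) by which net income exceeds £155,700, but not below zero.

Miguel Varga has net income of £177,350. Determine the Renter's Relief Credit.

£2,850

Renter's Relief Credit: income exceeds £155,700 by £21,650, which is 44 full-or-partial £500 increments; reduction = 44 × £150 = £6,600, leaving £2,850.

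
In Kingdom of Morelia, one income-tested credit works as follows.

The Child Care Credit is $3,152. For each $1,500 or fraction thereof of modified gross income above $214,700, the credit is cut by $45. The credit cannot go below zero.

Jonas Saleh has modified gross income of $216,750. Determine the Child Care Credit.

$3,062

Child Care Credit: income exceeds $214,700 by $2,050, which is 2 full-or-partial $1,500 increments; reduction = 2 × $45 = $90, leaving $3,062.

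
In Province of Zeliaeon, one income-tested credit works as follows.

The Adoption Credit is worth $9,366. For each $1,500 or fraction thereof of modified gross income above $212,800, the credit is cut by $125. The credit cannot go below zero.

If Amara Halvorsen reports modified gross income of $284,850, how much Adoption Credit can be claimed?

$3,241

Adoption Credit: income exceeds $212,800 by $72,050, which is 49 full-or-partial $1,500 increments; reduction = 49 × $125 = $6,125, leaving $3,241.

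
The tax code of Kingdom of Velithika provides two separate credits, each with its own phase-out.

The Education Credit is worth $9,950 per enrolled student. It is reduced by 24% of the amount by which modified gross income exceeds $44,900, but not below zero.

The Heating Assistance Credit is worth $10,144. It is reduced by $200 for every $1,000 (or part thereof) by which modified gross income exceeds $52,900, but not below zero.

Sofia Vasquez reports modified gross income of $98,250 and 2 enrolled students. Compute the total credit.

Education Credit: base = 2 × $9,950 = $19,900. 24% of the $53,350 excess over $44,900 is $12,804; credit = $19,900 − $12,804 = $7,096.
Heating Assistance Credit: income exceeds $52,900 by $45,350, which is 46 full-or-partial $1,000 increments; reduction = 46 × $200 = $9,200, leaving $944.
Total: $7,096 + $944 = $8,040.

$8,040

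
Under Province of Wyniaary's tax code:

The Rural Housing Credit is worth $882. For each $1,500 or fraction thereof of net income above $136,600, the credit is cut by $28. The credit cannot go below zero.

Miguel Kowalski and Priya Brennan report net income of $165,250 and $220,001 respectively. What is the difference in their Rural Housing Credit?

$322

Miguel ($165,250): Rural Housing Credit: income exceeds $136,600 by $28,650, which is 20 full-or-partial $1,500 increments; reduction = 20 × $28 = $560, leaving $322.
Priya ($220,001): Rural Housing Credit: income exceeds $136,600 by $83,401 → 56 increments × $28 = $1,568 ≥ base, so the credit is $0.
Difference: |$322 − $0| = $322.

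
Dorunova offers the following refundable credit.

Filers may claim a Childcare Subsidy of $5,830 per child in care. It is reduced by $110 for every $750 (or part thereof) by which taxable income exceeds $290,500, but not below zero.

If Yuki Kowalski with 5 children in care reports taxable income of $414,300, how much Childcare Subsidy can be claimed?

$10,890

Childcare Subsidy: base = 5 × $5,830 = $29,150. income exceeds $290,500 by $123,800, which is 166 full-or-partial $750 increments; reduction = 166 × $110 = $18,260, leaving $10,890.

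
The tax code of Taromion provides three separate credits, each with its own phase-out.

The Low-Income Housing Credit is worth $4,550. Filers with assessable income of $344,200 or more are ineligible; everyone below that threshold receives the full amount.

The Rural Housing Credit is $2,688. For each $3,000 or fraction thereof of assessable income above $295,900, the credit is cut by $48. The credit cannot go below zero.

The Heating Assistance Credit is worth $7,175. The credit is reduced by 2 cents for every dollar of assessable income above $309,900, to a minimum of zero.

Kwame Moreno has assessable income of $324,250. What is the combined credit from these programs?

Low-Income Housing Credit: $324,250 is below the $344,200 cutoff, so the full $4,550 applies.
Rural Housing Credit: income exceeds $295,900 by $28,350, which is 10 full-or-partial $3,000 increments; reduction = 10 × $48 = $480, leaving $2,208.
Heating Assistance Credit: 2% of the $14,350 excess over $309,900 is $287; credit = $7,175 − $287 = $6,888.
Total: $4,550 + $2,208 + $6,888 = $13,646.

$13,646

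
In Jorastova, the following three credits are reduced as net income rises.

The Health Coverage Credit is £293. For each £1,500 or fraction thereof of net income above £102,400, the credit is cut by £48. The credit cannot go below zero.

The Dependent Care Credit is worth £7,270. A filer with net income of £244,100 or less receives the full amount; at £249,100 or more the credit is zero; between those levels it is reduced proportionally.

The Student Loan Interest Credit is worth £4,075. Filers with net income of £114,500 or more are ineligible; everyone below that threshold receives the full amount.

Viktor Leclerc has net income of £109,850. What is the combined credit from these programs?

Health Coverage Credit: income exceeds £102,400 by £7,450, which is 5 full-or-partial £1,500 increments; reduction = 5 × £48 = £240, leaving £53.
Dependent Care Credit: £109,850 is at or below the £244,100 threshold, so the full £7,270 applies.
Student Loan Interest Credit: £109,850 is below the £114,500 cutoff, so the full £4,075 applies.
Total: £53 + £7,270 + £4,075 = £11,398.

£11,398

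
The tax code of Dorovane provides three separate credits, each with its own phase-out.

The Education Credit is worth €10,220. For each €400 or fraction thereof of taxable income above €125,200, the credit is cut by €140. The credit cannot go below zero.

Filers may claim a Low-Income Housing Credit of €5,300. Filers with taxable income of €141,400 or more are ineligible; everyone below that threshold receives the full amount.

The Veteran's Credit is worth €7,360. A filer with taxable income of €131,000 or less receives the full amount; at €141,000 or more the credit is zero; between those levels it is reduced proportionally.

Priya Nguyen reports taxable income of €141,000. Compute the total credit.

€9,920

Education Credit: income exceeds €125,200 by €15,800, which is 40 full-or-partial €400 increments; reduction = 40 × €140 = €5,600, leaving €4,620.
Low-Income Housing Credit: €141,000 is below the €141,400 cutoff, so the full €5,300 applies.
Veteran's Credit: €141,000 is at or above €141,000, so the credit is €0.
Total: €4,620 + €5,300 + €0 = €9,920.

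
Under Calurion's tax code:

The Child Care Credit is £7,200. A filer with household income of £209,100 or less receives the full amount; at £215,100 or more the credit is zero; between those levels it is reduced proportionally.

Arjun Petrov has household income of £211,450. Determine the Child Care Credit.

Child Care Credit: £211,450 is £2,350 into a £6,000 phase-out range, leaving 3,650/6,000 of the credit: £7,200 × 3,650/6,000 = £4,380.

£4,380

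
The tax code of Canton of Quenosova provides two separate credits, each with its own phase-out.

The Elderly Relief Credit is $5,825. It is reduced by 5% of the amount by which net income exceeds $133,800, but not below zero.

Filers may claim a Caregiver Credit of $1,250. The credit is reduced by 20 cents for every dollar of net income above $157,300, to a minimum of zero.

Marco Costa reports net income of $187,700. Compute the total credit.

$3,130

Elderly Relief Credit: 5% of the $53,900 excess over $133,800 is $2,695; credit = $5,825 − $2,695 = $3,130.
Caregiver Credit: 20% of the $30,400 excess over $157,300 is $6,080 ≥ base, so the credit is $0.
Total: $3,130 + $0 = $3,130.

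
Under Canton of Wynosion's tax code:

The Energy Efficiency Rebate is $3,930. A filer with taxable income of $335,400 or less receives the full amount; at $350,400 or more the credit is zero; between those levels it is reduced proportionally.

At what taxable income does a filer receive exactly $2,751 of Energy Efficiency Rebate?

$339,900

$2,751 is 2,751/3,930 of the full $3,930, so 1,179/3,930 of the $15,000 range has been used: income = $335,400 + $15,000 × 1,179/3,930 = $339,900.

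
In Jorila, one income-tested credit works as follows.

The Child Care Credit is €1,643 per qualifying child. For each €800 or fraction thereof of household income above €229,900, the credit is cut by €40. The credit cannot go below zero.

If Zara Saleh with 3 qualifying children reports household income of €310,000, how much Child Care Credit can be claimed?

€889

Child Care Credit: base = 3 × €1,643 = €4,929. income exceeds €229,900 by €80,100, which is 101 full-or-partial €800 increments; reduction = 101 × €40 = €4,040, leaving €889.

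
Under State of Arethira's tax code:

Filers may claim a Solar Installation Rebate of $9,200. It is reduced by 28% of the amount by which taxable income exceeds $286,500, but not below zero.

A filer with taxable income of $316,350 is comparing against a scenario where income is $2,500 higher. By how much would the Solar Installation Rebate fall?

$700

At $316,350 — 28% of the $29,850 excess over $286,500 is $8,358; credit = $9,200 − $8,358 = $842.
At $318,850 — 28% of the $32,350 excess over $286,500 is $9,058; credit = $9,200 − $9,058 = $142.
Lost: $842 − $142 = $700.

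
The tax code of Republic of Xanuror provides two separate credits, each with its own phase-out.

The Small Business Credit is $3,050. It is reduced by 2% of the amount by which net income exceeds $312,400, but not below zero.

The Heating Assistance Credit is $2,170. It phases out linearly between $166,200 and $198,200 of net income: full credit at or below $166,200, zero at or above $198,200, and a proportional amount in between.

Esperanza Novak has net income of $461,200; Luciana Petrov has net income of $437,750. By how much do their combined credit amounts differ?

$469

Esperanza ($461,200): Small Business Credit: 2% of the $148,800 excess over $312,400 is $2,976; credit = $3,050 − $2,976 = $74. Heating Assistance Credit: $461,200 is at or above $198,200, so the credit is $0. total $74 + $0 = $74
Luciana ($437,750): Small Business Credit: 2% of the $125,350 excess over $312,400 is $2,507; credit = $3,050 − $2,507 = $543. Heating Assistance Credit: $437,750 is at or above $198,200, so the credit is $0. total $543 + $0 = $543
Difference: |$74 − $543| = $469.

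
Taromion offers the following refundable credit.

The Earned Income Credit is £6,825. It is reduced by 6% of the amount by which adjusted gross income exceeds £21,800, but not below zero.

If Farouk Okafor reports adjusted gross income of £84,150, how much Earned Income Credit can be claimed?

Earned Income Credit: 6% of the £62,350 excess over £21,800 is £3,741; credit = £6,825 − £3,741 = £3,084.

£3,084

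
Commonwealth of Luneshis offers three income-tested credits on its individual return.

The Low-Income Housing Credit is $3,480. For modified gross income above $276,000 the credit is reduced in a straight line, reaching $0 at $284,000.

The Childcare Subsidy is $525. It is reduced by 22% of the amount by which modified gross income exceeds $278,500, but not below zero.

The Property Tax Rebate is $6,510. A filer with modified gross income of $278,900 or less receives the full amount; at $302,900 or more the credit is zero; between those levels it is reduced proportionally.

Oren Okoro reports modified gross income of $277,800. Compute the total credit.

$9,732

Low-Income Housing Credit: $277,800 is $1,800 into a $8,000 phase-out range, leaving 6,200/8,000 of the credit: $3,480 × 6,200/8,000 = $2,697.
Childcare Subsidy: $277,800 is at or below the $278,500 threshold, so the full $525 applies.
Property Tax Rebate: $277,800 is at or below the $278,900 threshold, so the full $6,510 applies.
Total: $2,697 + $525 + $6,510 = $9,732.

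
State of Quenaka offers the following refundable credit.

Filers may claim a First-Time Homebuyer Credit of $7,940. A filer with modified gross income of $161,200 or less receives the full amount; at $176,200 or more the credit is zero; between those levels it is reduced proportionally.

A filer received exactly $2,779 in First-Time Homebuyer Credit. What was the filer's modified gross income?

$170,950

$2,779 is 2,779/7,940 of the full $7,940, so 5,161/7,940 of the $15,000 range has been used: income = $161,200 + $15,000 × 5,161/7,940 = $170,950.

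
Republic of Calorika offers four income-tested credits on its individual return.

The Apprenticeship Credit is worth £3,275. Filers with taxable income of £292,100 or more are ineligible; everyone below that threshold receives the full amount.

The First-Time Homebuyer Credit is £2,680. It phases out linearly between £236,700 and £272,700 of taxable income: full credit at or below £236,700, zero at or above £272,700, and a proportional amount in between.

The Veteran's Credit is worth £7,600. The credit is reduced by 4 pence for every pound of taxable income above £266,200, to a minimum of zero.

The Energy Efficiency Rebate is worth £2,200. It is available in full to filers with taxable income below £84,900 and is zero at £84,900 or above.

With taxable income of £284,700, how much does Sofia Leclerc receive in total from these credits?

Apprenticeship Credit: £284,700 is below the £292,100 cutoff, so the full £3,275 applies.
First-Time Homebuyer Credit: £284,700 is at or above £272,700, so the credit is £0.
Veteran's Credit: 4% of the £18,500 excess over £266,200 is £740; credit = £7,600 − £740 = £6,860.
Energy Efficiency Rebate: £284,700 meets or exceeds the £84,900 cutoff, so the credit is £0.
Total: £3,275 + £0 + £6,860 + £0 = £10,135.

£10,135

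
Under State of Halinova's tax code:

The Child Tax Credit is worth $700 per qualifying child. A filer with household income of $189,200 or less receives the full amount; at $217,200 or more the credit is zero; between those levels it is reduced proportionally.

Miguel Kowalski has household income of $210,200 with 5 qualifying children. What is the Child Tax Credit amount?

$875

Child Tax Credit: base = 5 × $700 = $3,500. $210,200 is $21,000 into a $28,000 phase-out range, leaving 7,000/28,000 of the credit: $3,500 × 7,000/28,000 = $875.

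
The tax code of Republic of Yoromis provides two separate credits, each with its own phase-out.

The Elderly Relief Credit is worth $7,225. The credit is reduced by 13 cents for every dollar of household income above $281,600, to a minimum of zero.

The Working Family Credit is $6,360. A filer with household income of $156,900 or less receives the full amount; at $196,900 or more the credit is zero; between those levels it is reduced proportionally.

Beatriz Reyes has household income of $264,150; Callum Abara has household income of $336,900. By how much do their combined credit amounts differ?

Beatriz ($264,150): Elderly Relief Credit: $264,150 is at or below the $281,600 threshold, so the full $7,225 applies. Working Family Credit: $264,150 is at or above $196,900, so the credit is $0. total $7,225 + $0 = $7,225
Callum ($336,900): Elderly Relief Credit: 13% of the $55,300 excess over $281,600 is $7,189; credit = $7,225 − $7,189 = $36. Working Family Credit: $336,900 is at or above $196,900, so the credit is $0. total $36 + $0 = $36
Difference: |$7,225 − $36| = $7,189.

$7,189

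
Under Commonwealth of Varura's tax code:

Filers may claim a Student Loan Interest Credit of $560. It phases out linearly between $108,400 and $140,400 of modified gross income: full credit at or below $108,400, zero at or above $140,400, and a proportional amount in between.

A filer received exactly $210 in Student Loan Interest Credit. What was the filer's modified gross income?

$210 is 210/560 of the full $560, so 350/560 of the $32,000 range has been used: income = $108,400 + $32,000 × 350/560 = $128,400.

$128,400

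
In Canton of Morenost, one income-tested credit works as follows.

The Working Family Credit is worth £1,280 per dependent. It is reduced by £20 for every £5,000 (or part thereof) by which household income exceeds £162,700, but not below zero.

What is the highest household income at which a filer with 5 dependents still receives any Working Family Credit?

Full credit = 5 × £1,280 = £6,400.
After 319 increments the reduction is 319 × £20 = £6,380, leaving £20; one more increment wipes it out. Increment 319 ends at excess 319 × £5,000 = £1,595,000, so the highest qualifying income is £162,700 + £1,595,000 = £1,757,700.

£1,757,700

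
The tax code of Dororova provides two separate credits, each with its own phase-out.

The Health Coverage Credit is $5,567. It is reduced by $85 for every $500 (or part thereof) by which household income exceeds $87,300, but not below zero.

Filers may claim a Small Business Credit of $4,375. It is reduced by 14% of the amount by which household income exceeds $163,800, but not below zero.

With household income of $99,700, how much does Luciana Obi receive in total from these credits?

Health Coverage Credit: income exceeds $87,300 by $12,400, which is 25 full-or-partial $500 increments; reduction = 25 × $85 = $2,125, leaving $3,442.
Small Business Credit: $99,700 is at or below the $163,800 threshold, so the full $4,375 applies.
Total: $3,442 + $4,375 = $7,817.

$7,817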